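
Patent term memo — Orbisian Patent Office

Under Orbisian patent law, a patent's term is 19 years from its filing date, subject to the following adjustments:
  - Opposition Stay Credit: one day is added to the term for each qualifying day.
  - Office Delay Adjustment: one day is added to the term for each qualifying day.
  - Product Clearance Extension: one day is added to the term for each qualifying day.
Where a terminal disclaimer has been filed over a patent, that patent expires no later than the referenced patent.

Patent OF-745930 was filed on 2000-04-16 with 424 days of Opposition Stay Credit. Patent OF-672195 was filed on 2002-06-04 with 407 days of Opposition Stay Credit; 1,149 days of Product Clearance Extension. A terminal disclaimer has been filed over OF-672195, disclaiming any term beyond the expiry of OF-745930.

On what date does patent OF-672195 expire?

Natural term of OF-672195:
  Base: filing + 19 years → 4 June 2021.
  Opposition Stay Credit: +407 days → 16 July 2022.
  Product Clearance Extension: +1149 days → 7 September 2025.
Expiry of referenced patent OF-745930:
  Base: filing + 19 years → 16 April 2019.
  Opposition Stay Credit: +424 days → 13 June 2020.
Terminal disclaimer: OF-672195 expires on the earlier of 7 September 2025 and 13 June 2020.

June 13, 2020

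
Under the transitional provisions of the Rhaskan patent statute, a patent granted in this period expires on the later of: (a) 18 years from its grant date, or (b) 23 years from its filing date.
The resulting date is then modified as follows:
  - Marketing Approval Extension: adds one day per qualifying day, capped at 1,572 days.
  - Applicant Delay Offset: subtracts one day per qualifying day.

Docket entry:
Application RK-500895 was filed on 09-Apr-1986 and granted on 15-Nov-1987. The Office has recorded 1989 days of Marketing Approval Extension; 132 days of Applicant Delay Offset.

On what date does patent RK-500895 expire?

(a) grant + 18 years → 15 November 2005.
(b) filing + 23 years → 9 April 2009.
Later of the two: 9 April 2009.
Marketing Approval Extension: 1989 days claimed exceeds the 1572-day cap, so +1572 days → 29 July 2013.
Applicant Delay Offset: −132 days → 19 March 2013.

2013-03-19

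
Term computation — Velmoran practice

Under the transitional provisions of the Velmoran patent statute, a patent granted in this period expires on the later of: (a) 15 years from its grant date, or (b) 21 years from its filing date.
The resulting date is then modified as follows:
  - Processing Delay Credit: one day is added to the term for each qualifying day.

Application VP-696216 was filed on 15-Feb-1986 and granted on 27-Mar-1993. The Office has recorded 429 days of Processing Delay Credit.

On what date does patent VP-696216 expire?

(a) grant + 15 years → 27 March 2008.
(b) filing + 21 years → 15 February 2007.
Later of the two: 27 March 2008.
Processing Delay Credit: +429 days → 30 May 2009.

2009-05-30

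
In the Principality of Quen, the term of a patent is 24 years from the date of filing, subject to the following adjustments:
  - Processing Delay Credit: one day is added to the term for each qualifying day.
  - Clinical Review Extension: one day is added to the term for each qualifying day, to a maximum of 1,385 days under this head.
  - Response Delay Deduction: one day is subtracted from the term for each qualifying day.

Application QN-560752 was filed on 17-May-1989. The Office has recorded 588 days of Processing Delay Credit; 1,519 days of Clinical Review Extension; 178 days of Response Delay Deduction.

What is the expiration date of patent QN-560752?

Base term: filing date + 24 years → 17 May 2013.
Processing Delay Credit: +588 days → 26 December 2014.
Clinical Review Extension: 1519 days claimed exceeds the 1385-day cap, so +1385 days → 11 October 2018.
Response Delay Deduction: −178 days → 16 April 2018.

2018-04-16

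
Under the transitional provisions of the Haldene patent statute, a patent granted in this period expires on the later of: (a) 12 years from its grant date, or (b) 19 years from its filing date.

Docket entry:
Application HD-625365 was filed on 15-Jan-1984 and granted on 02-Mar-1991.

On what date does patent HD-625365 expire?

(a) grant + 12 years → 2 March 2003.
(b) filing + 19 years → 15 January 2003.
Later of the two: 2 March 2003.

2003-03-02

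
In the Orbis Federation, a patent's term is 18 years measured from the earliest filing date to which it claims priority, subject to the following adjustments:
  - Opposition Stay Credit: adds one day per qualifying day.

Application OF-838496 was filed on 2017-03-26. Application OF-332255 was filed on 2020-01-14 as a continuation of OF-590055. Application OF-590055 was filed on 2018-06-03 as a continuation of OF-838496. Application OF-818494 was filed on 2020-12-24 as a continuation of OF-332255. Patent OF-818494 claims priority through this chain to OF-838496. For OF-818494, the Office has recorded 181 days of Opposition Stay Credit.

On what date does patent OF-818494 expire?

2035-09-23

Earliest priority filing: 26 March 2017.
Base term: 26 March 2017 + 18 years → 26 March 2035.
Opposition Stay Credit: +181 days → 23 September 2035.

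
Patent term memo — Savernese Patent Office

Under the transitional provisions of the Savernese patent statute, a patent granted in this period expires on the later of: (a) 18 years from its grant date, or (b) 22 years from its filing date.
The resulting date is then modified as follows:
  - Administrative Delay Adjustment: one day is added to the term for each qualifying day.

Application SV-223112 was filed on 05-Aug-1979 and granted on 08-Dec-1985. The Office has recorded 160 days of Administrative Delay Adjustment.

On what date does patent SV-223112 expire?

(a) grant + 18 years → 8 December 2003.
(b) filing + 22 years → 5 August 2001.
Later of the two: 8 December 2003.
Administrative Delay Adjustment: +160 days → 16 May 2004.

May 16, 2004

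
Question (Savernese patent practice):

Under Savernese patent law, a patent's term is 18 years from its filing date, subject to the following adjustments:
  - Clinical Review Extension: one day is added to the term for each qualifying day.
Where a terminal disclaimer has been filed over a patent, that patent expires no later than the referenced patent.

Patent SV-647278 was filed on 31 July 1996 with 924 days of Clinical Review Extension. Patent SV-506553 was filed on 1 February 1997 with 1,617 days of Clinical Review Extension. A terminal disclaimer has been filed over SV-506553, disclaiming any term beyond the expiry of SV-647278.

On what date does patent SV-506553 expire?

Natural term of SV-506553:
  Base: filing + 18 years → 1 February 2015.
  Clinical Review Extension: +1617 days → 7 July 2019.
Expiry of referenced patent SV-647278:
  Base: filing + 18 years → 31 July 2014.
  Clinical Review Extension: +924 days → 9 February 2017.
Terminal disclaimer: SV-506553 expires on the earlier of 7 July 2019 and 9 February 2017.

February 9, 2017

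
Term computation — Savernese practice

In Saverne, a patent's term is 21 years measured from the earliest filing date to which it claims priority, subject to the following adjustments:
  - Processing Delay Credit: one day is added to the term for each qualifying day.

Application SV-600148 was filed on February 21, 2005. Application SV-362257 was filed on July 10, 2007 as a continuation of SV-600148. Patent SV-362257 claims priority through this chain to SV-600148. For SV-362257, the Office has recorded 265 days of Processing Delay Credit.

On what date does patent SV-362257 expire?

2026-11-13

Earliest priority filing: 21 February 2005.
Base term: 21 February 2005 + 21 years → 21 February 2026.
Processing Delay Credit: +265 days → 13 November 2026.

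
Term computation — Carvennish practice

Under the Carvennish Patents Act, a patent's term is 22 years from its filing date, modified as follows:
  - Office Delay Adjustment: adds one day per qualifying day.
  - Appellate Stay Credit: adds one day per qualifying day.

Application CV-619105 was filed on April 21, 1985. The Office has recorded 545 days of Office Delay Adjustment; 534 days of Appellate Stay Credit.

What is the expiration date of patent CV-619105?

Base term: filing date + 22 years → 21 April 2007.
Office Delay Adjustment: +545 days → 17 October 2008.
Appellate Stay Credit: +534 days → 4 April 2010.

2010-04-04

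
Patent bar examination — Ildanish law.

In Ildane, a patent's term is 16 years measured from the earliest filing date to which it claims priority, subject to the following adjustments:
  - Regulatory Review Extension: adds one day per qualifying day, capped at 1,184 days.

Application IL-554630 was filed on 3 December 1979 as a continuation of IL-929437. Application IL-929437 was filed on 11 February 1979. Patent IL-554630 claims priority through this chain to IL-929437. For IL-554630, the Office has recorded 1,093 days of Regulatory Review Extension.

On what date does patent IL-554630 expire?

February 8, 1998

Earliest priority filing: 11 February 1979.
Base term: 11 February 1979 + 16 years → 11 February 1995.
Regulatory Review Extension: 1093 days (within the 1184-day cap) → +1093 days → 8 February 1998.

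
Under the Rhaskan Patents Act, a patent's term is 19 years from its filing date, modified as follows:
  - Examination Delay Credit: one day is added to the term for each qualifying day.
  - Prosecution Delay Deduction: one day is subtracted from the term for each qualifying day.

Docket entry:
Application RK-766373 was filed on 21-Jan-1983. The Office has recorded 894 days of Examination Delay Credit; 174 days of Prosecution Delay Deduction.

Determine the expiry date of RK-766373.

Base term: filing date + 19 years → 21 January 2002.
Examination Delay Credit: +894 days → 3 July 2004.
Prosecution Delay Deduction: −174 days → 11 January 2004.

2004-01-11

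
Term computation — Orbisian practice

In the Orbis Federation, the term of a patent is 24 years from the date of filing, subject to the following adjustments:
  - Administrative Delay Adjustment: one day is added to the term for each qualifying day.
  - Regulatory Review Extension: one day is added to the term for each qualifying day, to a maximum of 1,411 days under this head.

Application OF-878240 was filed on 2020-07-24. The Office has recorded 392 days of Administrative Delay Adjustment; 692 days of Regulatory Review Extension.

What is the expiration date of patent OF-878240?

Base term: filing date + 24 years → 24 July 2044.
Administrative Delay Adjustment: +392 days → 20 August 2045.
Regulatory Review Extension: 692 days (within the 1411-day cap) → +692 days → 13 July 2047.

2047-07-13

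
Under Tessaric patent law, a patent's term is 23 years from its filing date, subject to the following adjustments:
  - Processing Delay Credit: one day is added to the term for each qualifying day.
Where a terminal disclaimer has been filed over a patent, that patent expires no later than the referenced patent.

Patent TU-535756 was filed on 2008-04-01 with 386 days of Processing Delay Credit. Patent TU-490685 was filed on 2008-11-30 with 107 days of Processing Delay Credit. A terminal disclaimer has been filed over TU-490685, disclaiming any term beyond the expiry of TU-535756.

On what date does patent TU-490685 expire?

Natural term of TU-490685:
  Base: filing + 23 years → 30 November 2031.
  Processing Delay Credit: +107 days → 16 March 2032.
Expiry of referenced patent TU-535756:
  Base: filing + 23 years → 1 April 2031.
  Processing Delay Credit: +386 days → 21 April 2032.
Terminal disclaimer: TU-490685 expires on the earlier of 16 March 2032 and 21 April 2032.

March 16, 2032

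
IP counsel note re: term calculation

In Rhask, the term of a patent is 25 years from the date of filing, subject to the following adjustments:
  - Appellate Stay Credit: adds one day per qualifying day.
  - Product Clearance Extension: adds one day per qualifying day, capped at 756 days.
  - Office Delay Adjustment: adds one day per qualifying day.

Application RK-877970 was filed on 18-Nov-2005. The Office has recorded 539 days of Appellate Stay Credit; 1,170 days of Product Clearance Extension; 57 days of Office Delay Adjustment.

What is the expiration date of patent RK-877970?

Base term: filing date + 25 years → 18 November 2030.
Appellate Stay Credit: +539 days → 10 May 2032.
Product Clearance Extension: 1170 days claimed exceeds the 756-day cap, so +756 days → 5 June 2034.
Office Delay Adjustment: +57 days → 1 August 2034.

2034-08-01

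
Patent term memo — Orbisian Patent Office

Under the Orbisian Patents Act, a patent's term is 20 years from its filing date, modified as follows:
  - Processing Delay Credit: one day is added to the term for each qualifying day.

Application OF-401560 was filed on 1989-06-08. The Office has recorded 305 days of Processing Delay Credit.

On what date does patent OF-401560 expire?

Base term: filing date + 20 years → 8 June 2009.
Processing Delay Credit: +305 days → 9 April 2010.

April 9, 2010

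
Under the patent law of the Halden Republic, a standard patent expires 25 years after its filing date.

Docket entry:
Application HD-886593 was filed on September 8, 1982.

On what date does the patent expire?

September 8, 2007

Filing date + 25 years → 8 September 2007.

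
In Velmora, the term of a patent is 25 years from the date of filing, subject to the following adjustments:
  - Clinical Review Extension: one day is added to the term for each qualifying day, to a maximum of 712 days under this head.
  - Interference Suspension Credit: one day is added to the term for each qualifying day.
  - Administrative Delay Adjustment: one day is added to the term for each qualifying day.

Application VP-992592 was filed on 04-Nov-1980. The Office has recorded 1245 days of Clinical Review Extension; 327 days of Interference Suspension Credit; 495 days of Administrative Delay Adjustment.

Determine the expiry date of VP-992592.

Base term: filing date + 25 years → 4 November 2005.
Clinical Review Extension: 1245 days claimed exceeds the 712-day cap, so +712 days → 17 October 2007.
Interference Suspension Credit: +327 days → 8 September 2008.
Administrative Delay Adjustment: +495 days → 16 January 2010.

January 16, 2010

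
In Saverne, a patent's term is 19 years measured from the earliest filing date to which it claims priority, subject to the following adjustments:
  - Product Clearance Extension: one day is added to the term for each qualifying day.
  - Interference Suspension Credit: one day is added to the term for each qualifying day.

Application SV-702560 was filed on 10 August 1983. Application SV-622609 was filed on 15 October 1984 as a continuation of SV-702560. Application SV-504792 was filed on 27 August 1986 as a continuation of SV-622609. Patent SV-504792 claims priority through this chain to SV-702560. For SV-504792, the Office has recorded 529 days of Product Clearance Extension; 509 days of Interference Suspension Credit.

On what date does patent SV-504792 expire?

Earliest priority filing: 10 August 1983.
Base term: 10 August 1983 + 19 years → 10 August 2002.
Product Clearance Extension: +529 days → 21 January 2004.
Interference Suspension Credit: +509 days → 13 June 2005.

2005-06-13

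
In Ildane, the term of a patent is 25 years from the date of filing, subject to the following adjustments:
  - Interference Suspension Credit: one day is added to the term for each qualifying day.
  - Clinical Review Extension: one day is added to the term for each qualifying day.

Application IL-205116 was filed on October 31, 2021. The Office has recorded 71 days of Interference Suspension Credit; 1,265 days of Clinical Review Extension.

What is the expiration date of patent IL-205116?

Base term: filing date + 25 years → 31 October 2046.
Interference Suspension Credit: +71 days → 10 January 2047.
Clinical Review Extension: +1265 days → 28 June 2050.

June 28, 2050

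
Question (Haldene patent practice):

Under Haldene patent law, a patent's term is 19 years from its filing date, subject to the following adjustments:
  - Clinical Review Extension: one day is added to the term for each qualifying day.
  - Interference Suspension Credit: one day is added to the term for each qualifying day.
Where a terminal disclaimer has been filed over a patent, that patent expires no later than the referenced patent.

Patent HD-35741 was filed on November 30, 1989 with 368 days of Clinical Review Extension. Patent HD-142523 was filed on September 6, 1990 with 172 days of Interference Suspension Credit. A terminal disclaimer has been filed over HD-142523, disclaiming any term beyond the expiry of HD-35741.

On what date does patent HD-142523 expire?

December 3, 2009

Natural term of HD-142523:
  Base: filing + 19 years → 6 September 2009.
  Interference Suspension Credit: +172 days → 25 February 2010.
Expiry of referenced patent HD-35741:
  Base: filing + 19 years → 30 November 2008.
  Clinical Review Extension: +368 days → 3 December 2009.
Terminal disclaimer: HD-142523 expires on the earlier of 25 February 2010 and 3 December 2009.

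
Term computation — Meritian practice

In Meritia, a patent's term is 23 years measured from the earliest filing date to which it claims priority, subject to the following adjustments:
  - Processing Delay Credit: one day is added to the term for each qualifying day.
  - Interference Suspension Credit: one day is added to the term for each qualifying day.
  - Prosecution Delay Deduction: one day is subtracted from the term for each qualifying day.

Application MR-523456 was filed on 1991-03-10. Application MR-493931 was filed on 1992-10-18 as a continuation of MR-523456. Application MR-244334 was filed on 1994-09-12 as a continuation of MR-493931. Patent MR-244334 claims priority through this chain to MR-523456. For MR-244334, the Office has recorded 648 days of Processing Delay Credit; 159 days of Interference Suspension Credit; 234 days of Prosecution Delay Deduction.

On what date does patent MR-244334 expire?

October 4, 2015

Earliest priority filing: 10 March 1991.
Base term: 10 March 1991 + 23 years → 10 March 2014.
Processing Delay Credit: +648 days → 18 December 2015.
Interference Suspension Credit: +159 days → 25 May 2016.
Prosecution Delay Deduction: −234 days → 4 October 2015.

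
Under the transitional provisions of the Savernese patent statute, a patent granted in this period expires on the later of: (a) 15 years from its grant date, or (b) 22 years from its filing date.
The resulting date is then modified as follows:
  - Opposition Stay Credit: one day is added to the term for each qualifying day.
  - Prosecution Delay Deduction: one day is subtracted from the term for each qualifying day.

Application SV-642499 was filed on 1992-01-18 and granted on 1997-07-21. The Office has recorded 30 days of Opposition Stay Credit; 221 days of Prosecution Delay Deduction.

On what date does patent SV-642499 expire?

(a) grant + 15 years → 21 July 2012.
(b) filing + 22 years → 18 January 2014.
Later of the two: 18 January 2014.
Opposition Stay Credit: +30 days → 17 February 2014.
Prosecution Delay Deduction: −221 days → 11 July 2013.

2013-07-11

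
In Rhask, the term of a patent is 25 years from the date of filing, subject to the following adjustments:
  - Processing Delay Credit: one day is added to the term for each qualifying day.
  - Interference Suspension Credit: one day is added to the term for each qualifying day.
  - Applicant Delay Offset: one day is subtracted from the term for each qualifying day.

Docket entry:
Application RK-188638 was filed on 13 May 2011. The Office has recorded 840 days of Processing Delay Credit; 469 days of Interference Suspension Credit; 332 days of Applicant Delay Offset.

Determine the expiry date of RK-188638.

Base term: filing date + 25 years → 13 May 2036.
Processing Delay Credit: +840 days → 31 August 2038.
Interference Suspension Credit: +469 days → 13 December 2039.
Applicant Delay Offset: −332 days → 15 January 2039.

January 15, 2039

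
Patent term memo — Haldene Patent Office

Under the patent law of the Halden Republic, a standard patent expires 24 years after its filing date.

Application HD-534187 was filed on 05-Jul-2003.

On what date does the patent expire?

Filing date + 24 years → 5 July 2027.

2027-07-05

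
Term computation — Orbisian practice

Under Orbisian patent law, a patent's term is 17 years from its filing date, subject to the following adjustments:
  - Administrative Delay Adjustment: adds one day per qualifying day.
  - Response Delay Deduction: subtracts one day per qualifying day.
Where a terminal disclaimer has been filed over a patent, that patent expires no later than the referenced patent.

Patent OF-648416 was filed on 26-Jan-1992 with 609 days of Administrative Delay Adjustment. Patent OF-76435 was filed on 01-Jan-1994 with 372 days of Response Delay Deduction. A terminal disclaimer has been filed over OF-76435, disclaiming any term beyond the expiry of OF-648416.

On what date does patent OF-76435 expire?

Natural term of OF-76435:
  Base: filing + 17 years → 1 January 2011.
  Response Delay Deduction: −372 days → 25 December 2009.
Expiry of referenced patent OF-648416:
  Base: filing + 17 years → 26 January 2009.
  Administrative Delay Adjustment: +609 days → 27 September 2010.
Terminal disclaimer: OF-76435 expires on the earlier of 25 December 2009 and 27 September 2010.

2009-12-25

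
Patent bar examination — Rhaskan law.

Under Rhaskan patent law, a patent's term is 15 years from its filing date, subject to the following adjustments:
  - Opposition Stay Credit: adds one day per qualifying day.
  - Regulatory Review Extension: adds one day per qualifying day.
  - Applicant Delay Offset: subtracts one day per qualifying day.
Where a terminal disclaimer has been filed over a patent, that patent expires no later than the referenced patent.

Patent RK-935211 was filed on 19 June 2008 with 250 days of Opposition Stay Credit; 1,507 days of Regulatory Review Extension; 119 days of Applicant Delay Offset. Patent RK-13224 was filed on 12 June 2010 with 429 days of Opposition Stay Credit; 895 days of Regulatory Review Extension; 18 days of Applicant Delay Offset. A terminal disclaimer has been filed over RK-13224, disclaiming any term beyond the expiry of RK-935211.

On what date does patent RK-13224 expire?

December 13, 2027

Natural term of RK-13224:
  Base: filing + 15 years → 12 June 2025.
  Opposition Stay Credit: +429 days → 15 August 2026.
  Regulatory Review Extension: +895 days → 26 January 2029.
  Applicant Delay Offset: −18 days → 8 January 2029.
Expiry of referenced patent RK-935211:
  Base: filing + 15 years → 19 June 2023.
  Opposition Stay Credit: +250 days → 24 February 2024.
  Regulatory Review Extension: +1507 days → 10 April 2028.
  Applicant Delay Offset: −119 days → 13 December 2027.
Terminal disclaimer: RK-13224 expires on the earlier of 8 January 2029 and 13 December 2027.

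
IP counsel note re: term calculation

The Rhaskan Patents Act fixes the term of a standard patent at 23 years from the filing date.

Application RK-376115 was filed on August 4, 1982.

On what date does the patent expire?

Filing date + 23 years → 4 August 2005.

2005-08-04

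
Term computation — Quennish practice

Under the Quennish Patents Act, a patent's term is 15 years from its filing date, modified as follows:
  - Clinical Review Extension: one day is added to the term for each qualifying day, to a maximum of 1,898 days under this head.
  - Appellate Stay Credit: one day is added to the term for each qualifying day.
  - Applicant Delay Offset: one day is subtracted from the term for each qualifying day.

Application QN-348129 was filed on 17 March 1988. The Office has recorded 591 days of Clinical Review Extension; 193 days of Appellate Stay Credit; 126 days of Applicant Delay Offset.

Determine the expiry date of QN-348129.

January 3, 2005

Base term: filing date + 15 years → 17 March 2003.
Clinical Review Extension: 591 days (within the 1898-day cap) → +591 days → 28 October 2004.
Appellate Stay Credit: +193 days → 9 May 2005.
Applicant Delay Offset: −126 days → 3 January 2005.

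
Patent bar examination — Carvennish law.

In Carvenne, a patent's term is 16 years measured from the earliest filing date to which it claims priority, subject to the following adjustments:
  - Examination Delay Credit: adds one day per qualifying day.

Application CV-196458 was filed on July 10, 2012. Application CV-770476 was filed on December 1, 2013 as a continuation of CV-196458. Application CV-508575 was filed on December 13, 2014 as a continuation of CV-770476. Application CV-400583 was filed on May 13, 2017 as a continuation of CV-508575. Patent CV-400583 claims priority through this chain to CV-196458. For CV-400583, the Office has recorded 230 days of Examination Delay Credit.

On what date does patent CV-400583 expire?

Earliest priority filing: 10 July 2012.
Base term: 10 July 2012 + 16 years → 10 July 2028.
Examination Delay Credit: +230 days → 25 February 2029.

February 25, 2029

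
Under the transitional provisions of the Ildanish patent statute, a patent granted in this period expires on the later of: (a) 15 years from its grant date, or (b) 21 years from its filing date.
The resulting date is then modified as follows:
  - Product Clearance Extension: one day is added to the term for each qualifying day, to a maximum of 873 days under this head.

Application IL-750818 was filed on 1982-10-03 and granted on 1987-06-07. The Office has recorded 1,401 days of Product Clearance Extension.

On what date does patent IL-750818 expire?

2006-02-22

(a) grant + 15 years → 7 June 2002.
(b) filing + 21 years → 3 October 2003.
Later of the two: 3 October 2003.
Product Clearance Extension: 1401 days claimed exceeds the 873-day cap, so +873 days → 22 February 2006.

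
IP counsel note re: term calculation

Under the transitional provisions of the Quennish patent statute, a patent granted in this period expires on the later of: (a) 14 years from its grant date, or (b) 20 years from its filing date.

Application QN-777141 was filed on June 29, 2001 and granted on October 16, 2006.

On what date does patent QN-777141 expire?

(a) grant + 14 years → 16 October 2020.
(b) filing + 20 years → 29 June 2021.
Later of the two: 29 June 2021.

2021-06-29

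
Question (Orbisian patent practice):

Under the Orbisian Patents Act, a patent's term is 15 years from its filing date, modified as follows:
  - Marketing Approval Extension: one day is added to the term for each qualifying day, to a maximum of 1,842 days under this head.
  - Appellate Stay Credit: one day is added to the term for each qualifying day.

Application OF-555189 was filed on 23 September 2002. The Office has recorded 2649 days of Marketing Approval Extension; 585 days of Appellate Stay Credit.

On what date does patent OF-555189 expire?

Base term: filing date + 15 years → 23 September 2017.
Marketing Approval Extension: 2649 days claimed exceeds the 1842-day cap, so +1842 days → 9 October 2022.
Appellate Stay Credit: +585 days → 16 May 2024.

2024-05-16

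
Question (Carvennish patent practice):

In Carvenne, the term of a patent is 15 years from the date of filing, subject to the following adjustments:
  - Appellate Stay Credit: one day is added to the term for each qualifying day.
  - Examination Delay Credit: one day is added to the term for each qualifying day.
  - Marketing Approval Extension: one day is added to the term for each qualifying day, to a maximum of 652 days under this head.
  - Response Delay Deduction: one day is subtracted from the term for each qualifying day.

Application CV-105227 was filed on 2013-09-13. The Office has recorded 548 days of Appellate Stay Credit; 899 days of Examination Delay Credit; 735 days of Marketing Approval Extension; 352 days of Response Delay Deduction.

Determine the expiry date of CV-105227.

Base term: filing date + 15 years → 13 September 2028.
Appellate Stay Credit: +548 days → 15 March 2030.
Examination Delay Credit: +899 days → 30 August 2032.
Marketing Approval Extension: 735 days claimed exceeds the 652-day cap, so +652 days → 13 June 2034.
Response Delay Deduction: −352 days → 26 June 2033.

June 26, 2033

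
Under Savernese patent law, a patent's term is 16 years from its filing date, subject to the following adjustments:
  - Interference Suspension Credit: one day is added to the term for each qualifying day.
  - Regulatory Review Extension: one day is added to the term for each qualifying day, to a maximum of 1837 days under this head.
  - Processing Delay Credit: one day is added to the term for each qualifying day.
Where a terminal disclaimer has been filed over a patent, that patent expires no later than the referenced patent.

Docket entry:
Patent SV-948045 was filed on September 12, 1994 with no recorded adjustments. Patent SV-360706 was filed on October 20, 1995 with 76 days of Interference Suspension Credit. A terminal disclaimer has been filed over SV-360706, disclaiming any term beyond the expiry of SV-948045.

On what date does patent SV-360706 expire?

2010-09-12

Natural term of SV-360706:
  Base: filing + 16 years → 20 October 2011.
  Interference Suspension Credit: +76 days → 4 January 2012.
Expiry of referenced patent SV-948045:
  Base: filing + 16 years → 12 September 2010.
Terminal disclaimer: SV-360706 expires on the earlier of 4 January 2012 and 12 September 2010.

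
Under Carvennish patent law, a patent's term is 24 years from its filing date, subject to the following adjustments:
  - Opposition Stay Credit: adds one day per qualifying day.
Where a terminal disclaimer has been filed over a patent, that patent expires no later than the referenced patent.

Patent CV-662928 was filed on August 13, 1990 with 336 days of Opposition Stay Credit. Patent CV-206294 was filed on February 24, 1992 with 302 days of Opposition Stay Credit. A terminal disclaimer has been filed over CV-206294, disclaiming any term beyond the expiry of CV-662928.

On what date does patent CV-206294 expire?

2015-07-15

Natural term of CV-206294:
  Base: filing + 24 years → 24 February 2016.
  Opposition Stay Credit: +302 days → 22 December 2016.
Expiry of referenced patent CV-662928:
  Base: filing + 24 years → 13 August 2014.
  Opposition Stay Credit: +336 days → 15 July 2015.
Terminal disclaimer: CV-206294 expires on the earlier of 22 December 2016 and 15 July 2015.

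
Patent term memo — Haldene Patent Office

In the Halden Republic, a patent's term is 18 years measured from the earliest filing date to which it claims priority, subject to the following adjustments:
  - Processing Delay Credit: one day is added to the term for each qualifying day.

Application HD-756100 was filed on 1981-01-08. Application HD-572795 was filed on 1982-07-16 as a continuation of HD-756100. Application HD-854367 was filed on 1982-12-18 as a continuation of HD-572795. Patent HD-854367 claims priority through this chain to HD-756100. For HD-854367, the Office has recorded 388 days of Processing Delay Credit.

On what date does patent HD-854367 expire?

Earliest priority filing: 8 January 1981.
Base term: 8 January 1981 + 18 years → 8 January 1999.
Processing Delay Credit: +388 days → 31 January 2000.

2000-01-31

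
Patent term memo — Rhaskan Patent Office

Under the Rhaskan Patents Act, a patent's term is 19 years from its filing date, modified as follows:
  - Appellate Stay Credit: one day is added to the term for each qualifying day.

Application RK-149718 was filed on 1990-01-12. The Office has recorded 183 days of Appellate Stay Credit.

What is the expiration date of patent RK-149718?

Base term: filing date + 19 years → 12 January 2009.
Appellate Stay Credit: +183 days → 14 July 2009.

July 14, 2009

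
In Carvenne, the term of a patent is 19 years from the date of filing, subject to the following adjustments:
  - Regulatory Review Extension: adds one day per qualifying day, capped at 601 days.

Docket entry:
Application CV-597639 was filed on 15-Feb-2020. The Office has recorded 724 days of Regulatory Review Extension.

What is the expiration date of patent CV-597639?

October 8, 2040

Base term: filing date + 19 years → 15 February 2039.
Regulatory Review Extension: 724 days claimed exceeds the 601-day cap, so +601 days → 8 October 2040.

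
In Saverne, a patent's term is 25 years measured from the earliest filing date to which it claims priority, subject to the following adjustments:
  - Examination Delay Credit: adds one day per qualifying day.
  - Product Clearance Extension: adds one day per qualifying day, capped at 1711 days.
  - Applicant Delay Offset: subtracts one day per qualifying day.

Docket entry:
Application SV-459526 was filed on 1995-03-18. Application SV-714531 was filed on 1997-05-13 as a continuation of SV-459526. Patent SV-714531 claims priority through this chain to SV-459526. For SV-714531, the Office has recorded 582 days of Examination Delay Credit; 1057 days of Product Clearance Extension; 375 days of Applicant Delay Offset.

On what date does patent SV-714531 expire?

Earliest priority filing: 18 March 1995.
Base term: 18 March 1995 + 25 years → 18 March 2020.
Examination Delay Credit: +582 days → 21 October 2021.
Product Clearance Extension: 1057 days (within the 1711-day cap) → +1057 days → 12 September 2024.
Applicant Delay Offset: −375 days → 3 September 2023.

September 3, 2023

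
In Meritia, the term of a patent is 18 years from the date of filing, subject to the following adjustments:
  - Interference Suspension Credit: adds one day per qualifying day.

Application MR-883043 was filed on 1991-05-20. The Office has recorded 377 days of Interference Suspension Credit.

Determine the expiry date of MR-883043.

Base term: filing date + 18 years → 20 May 2009.
Interference Suspension Credit: +377 days → 1 June 2010.

2010-06-01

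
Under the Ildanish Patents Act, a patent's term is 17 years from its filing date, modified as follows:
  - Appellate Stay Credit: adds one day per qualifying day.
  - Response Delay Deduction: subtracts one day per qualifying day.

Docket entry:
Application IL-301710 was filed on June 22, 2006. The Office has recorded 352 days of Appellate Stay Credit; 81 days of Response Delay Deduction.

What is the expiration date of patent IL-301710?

Base term: filing date + 17 years → 22 June 2023.
Appellate Stay Credit: +352 days → 8 June 2024.
Response Delay Deduction: −81 days → 19 March 2024.

2024-03-19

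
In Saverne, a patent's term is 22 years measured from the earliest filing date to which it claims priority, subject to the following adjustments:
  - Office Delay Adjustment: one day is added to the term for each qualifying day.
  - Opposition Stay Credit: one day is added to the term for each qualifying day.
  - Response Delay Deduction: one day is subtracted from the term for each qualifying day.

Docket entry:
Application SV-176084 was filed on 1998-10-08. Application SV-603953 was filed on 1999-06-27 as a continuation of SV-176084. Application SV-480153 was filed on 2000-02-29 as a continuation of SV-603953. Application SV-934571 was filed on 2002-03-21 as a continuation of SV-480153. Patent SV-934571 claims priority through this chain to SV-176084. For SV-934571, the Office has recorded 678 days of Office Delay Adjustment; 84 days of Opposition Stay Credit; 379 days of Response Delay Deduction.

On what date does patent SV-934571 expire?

Earliest priority filing: 8 October 1998.
Base term: 8 October 1998 + 22 years → 8 October 2020.
Office Delay Adjustment: +678 days → 17 August 2022.
Opposition Stay Credit: +84 days → 9 November 2022.
Response Delay Deduction: −379 days → 26 October 2021.

October 26, 2021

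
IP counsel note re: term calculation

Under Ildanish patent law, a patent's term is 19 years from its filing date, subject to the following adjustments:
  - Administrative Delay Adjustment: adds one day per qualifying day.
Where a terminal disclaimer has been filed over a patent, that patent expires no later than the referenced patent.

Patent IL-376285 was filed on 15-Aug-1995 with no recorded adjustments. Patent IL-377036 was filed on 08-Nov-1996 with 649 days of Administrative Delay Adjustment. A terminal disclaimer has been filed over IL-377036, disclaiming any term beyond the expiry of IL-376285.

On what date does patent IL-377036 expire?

August 15, 2014

Natural term of IL-377036:
  Base: filing + 19 years → 8 November 2015.
  Administrative Delay Adjustment: +649 days → 18 August 2017.
Expiry of referenced patent IL-376285:
  Base: filing + 19 years → 15 August 2014.
Terminal disclaimer: IL-377036 expires on the earlier of 18 August 2017 and 15 August 2014.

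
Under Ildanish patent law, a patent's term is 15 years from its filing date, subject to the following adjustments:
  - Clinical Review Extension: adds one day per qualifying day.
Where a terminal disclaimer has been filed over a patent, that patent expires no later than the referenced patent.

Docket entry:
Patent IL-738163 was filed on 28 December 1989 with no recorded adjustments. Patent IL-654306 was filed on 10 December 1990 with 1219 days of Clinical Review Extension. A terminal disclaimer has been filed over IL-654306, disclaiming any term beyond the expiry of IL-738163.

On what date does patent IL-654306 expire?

Natural term of IL-654306:
  Base: filing + 15 years → 10 December 2005.
  Clinical Review Extension: +1219 days → 12 April 2009.
Expiry of referenced patent IL-738163:
  Base: filing + 15 years → 28 December 2004.
Terminal disclaimer: IL-654306 expires on the earlier of 12 April 2009 and 28 December 2004.

December 28, 2004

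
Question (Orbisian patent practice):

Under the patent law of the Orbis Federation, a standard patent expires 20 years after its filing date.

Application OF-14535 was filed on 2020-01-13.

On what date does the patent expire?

Filing date + 20 years → 13 January 2040.

2040-01-13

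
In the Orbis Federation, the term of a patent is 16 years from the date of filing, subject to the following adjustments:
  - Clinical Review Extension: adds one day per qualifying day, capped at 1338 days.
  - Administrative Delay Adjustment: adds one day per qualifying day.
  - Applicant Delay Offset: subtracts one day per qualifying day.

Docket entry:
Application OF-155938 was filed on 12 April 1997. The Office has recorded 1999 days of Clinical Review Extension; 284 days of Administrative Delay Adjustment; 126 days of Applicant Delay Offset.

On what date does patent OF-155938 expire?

May 17, 2017

Base term: filing date + 16 years → 12 April 2013.
Clinical Review Extension: 1999 days claimed exceeds the 1338-day cap, so +1338 days → 10 December 2016.
Administrative Delay Adjustment: +284 days → 20 September 2017.
Applicant Delay Offset: −126 days → 17 May 2017.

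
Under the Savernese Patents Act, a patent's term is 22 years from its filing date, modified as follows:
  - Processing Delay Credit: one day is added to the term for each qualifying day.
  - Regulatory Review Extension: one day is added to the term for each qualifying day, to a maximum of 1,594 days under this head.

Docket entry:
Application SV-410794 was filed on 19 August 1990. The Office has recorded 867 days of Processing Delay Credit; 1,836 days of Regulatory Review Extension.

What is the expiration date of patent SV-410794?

Base term: filing date + 22 years → 19 August 2012.
Processing Delay Credit: +867 days → 3 January 2015.
Regulatory Review Extension: 1836 days claimed exceeds the 1594-day cap, so +1594 days → 16 May 2019.

2019-05-16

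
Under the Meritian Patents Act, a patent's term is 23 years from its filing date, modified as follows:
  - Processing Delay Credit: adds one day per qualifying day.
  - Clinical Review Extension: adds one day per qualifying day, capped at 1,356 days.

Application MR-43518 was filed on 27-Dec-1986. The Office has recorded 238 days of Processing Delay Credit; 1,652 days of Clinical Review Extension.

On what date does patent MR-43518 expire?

May 9, 2014

Base term: filing date + 23 years → 27 December 2009.
Processing Delay Credit: +238 days → 22 August 2010.
Clinical Review Extension: 1652 days claimed exceeds the 1356-day cap, so +1356 days → 9 May 2014.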